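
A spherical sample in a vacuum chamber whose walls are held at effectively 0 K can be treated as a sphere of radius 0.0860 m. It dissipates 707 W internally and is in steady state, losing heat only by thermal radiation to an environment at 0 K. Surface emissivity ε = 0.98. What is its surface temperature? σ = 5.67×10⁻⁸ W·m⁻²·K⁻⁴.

Steady state: internal power = radiated power, P = εσA T⁴.
Radiating area A = 4πr² = 0.09294 m².
T⁴ = P/(εσA) = 707/(0.98·5.67×10⁻⁸·0.09294) = 1.369×10¹¹ K⁴.
T = (1.369×10¹¹)^(1/4).

T ≈ 608 K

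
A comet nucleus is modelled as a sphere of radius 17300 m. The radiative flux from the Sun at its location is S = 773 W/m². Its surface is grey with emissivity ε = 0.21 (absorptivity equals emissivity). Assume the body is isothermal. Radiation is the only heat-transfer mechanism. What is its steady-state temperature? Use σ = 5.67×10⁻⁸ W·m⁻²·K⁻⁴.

T ≈ 242 K

At equilibrium, absorbed power = emitted power.
Absorbing cross-section = πr² = 9.402×10⁸ m²; emitting surface = 4πr² = 3.761×10⁹ m² (ratio 4).
εS·A_cross = εσ·A_surf·T⁴  ⇒  T⁴ = S/(4σ)   (ε cancels).
T⁴ = 773/(4·5.67×10⁻⁸) = 3.408×10⁹ K⁴.
T = (3.408×10⁹)^(1/4).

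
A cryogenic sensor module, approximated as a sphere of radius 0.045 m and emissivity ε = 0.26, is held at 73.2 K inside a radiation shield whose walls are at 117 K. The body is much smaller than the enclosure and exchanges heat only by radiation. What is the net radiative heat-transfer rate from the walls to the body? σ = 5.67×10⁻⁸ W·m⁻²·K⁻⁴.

For a small grey body in a large enclosure: P_net = εσA(T_body⁴ − T_wall⁴).
A = 4πr² = 0.02545 m²; T_body⁴ − T_wall⁴ = 2.871×10⁷ − 1.874×10⁸ = -1.587×10⁸ K⁴.
|P_net| = 0.26·5.67×10⁻⁸·0.02545·1.587×10⁸.

P_net ≈ 0.0595 W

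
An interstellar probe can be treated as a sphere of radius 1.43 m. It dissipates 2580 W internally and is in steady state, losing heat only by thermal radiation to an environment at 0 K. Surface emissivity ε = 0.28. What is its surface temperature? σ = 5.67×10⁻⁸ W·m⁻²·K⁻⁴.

Steady state: internal power = radiated power, P = εσA T⁴.
Radiating area A = 4πr² = 25.70 m².
T⁴ = P/(εσA) = 2580/(0.28·5.67×10⁻⁸·25.70) = 6.324×10⁹ K⁴.
T = (6.324×10⁹)^(1/4).

T ≈ 282 K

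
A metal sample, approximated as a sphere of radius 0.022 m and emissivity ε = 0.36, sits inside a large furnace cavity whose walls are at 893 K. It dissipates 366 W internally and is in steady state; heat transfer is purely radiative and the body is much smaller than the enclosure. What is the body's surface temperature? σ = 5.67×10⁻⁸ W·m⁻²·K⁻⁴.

For a small grey body in a large enclosure, net radiated power = εσA(T⁴ − T_w⁴).
Steady state: P = εσA(T⁴ − T_w⁴) with A = 4πr² = 0.006082 m².
T⁴ = P/(εσA) + T_w⁴ = 366/(0.36·5.67×10⁻⁸·0.006082) + (893)⁴
    = 2.948×10¹² + 6.359×10¹¹ = 3.584×10¹² K⁴.

T ≈ 1380 K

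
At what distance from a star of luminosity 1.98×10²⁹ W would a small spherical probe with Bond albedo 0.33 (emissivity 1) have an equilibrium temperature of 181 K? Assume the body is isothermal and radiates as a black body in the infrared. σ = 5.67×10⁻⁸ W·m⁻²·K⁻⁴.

d ≈ 6.59×10¹² m

For an isothermal black-emitting sphere, (1−a)S·πr² = σ·4πr²·T⁴ ⇒ S = 4σT⁴/(1−a).
S = 4·5.67×10⁻⁸·(181)⁴/0.670 = 363.3 W/m².
Flux falls as S = L/(4πd²), so d = √(L/(4πS)) = √(1.98×10²⁹/(4π·363.3)).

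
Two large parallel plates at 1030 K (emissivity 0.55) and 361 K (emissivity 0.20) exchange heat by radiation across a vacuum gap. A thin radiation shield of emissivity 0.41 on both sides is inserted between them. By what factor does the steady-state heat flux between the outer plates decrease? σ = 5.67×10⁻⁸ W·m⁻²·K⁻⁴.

Without shield: q₀ = σΔ(T⁴)/(1/ε₁+1/ε₂−1) with denominator 5.818.
With shield the two gaps are in series; the resistances add: (1/ε₁+1/ε_s−1)+(1/ε_s+1/ε₂−1) = 3.257+6.439 = 9.696.
Heat-flux ratio q₀/q = 9.696/5.818.

factor ≈ 1.67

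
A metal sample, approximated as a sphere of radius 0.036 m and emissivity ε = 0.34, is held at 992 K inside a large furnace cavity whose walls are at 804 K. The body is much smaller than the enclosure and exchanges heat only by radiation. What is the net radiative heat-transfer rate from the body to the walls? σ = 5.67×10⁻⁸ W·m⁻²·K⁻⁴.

P_net ≈ 173 W

For a small grey body in a large enclosure: P_net = εσA(T_body⁴ − T_wall⁴).
A = 4πr² = 0.01629 m²; T_body⁴ − T_wall⁴ = 9.684×10¹¹ − 4.179×10¹¹ = 5.505×10¹¹ K⁴.
|P_net| = 0.34·5.67×10⁻⁸·0.01629·5.505×10¹¹.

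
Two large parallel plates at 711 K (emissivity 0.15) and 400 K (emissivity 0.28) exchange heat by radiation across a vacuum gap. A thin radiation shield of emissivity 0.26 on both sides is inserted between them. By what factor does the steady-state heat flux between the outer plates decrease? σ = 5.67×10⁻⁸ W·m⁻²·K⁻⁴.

factor ≈ 1.72

Without shield: q₀ = σΔ(T⁴)/(1/ε₁+1/ε₂−1) with denominator 9.238.
With shield the two gaps are in series; the resistances add: (1/ε₁+1/ε_s−1)+(1/ε_s+1/ε₂−1) = 9.513+6.418 = 15.93.
Heat-flux ratio q₀/q = 15.93/9.238.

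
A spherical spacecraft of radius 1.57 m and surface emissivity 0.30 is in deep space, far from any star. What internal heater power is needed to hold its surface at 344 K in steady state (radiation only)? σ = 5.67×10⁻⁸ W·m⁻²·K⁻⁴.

P ≈ 7380 W

P = εσ·4πr²·T⁴.
4πr² = 30.97 m²; T⁴ = 1.400×10¹⁰ K⁴.
P = 0.30·5.67×10⁻⁸·30.97·1.400×10¹⁰.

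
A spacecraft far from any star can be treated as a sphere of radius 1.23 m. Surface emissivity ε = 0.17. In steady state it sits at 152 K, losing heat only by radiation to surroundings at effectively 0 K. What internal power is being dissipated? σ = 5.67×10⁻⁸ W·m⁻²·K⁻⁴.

Steady state: P = εσA T⁴.
A = 4πr² = 19.01 m²; T⁴ = (152)⁴ = 5.338×10⁸ K⁴.
P = 0.17 × 5.67×10⁻⁸ × 19.01 × 5.338×10⁸.

P ≈ 97.8 W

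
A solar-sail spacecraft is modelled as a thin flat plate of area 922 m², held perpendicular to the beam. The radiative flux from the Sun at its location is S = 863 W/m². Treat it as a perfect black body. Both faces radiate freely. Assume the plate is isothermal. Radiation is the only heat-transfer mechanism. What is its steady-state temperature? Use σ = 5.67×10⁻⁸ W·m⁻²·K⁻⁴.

At equilibrium, absorbed power = emitted power.
Absorbing cross-section = A = 922.0 m²; emitting surface = 2A = 1844 m² (ratio 2).
S·A_cross = εσ·A_surf·T⁴  ⇒  T⁴ = S/(2σ).
T⁴ = 1.00·863/(2·5.67×10⁻⁸) = 7.610×10⁹ K⁴.
T = (7.610×10⁹)^(1/4).

T ≈ 295 K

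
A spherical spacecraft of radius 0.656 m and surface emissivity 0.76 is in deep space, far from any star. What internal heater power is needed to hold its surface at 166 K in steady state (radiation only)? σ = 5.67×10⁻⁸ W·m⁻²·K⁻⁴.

P = εσ·4πr²·T⁴.
4πr² = 5.408 m²; T⁴ = 7.593×10⁸ K⁴.
P = 0.76·5.67×10⁻⁸·5.408·7.593×10⁸.

P ≈ 177 W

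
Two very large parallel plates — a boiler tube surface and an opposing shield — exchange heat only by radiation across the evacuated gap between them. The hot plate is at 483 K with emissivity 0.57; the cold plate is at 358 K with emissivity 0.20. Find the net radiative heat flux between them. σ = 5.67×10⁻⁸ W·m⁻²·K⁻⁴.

q ≈ 374 W/m²

For two infinite grey parallel plates, q = σ(T₁⁴ − T₂⁴)/(1/ε₁ + 1/ε₂ − 1).
T₁⁴ − T₂⁴ = 5.442×10¹⁰ − 1.643×10¹⁰ = 3.800×10¹⁰ K⁴.
1/ε₁ + 1/ε₂ − 1 = 1.754 + 5.000 − 1 = 5.754.
q = 5.67×10⁻⁸ × 3.800×10¹⁰ / 5.754.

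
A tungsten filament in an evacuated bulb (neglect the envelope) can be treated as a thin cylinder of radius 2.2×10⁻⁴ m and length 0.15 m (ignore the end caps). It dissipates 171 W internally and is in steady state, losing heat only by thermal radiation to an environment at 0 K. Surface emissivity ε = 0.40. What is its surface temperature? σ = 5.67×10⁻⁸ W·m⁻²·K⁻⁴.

T ≈ 2460 K

Steady state: internal power = radiated power, P = εσA T⁴.
Radiating area A = 2πrL = 2.073×10⁻⁴ m².
T⁴ = P/(εσA) = 171/(0.40·5.67×10⁻⁸·2.073×10⁻⁴) = 3.636×10¹³ K⁴.
T = (3.636×10¹³)^(1/4).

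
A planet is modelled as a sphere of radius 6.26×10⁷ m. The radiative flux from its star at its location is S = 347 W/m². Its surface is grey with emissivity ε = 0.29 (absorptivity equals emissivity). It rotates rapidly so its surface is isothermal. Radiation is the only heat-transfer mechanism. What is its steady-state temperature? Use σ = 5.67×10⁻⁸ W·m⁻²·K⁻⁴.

T ≈ 198 K

At equilibrium, absorbed power = emitted power.
Absorbing cross-section = πr² = 1.231×10¹⁶ m²; emitting surface = 4πr² = 4.924×10¹⁶ m² (ratio 4).
εS·A_cross = εσ·A_surf·T⁴  ⇒  T⁴ = S/(4σ)   (ε cancels).
T⁴ = 347/(4·5.67×10⁻⁸) = 1.530×10⁹ K⁴.
T = (1.530×10⁹)^(1/4).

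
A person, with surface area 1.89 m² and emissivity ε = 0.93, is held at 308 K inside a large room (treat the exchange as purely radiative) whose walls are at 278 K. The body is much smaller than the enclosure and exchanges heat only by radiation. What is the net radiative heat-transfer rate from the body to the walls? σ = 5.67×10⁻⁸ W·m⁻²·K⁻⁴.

P_net ≈ 302 W

For a small grey body in a large enclosure: P_net = εσA(T_body⁴ − T_wall⁴).
A = 1.89 m²; T_body⁴ − T_wall⁴ = 8.999×10⁹ − 5.973×10⁹ = 3.026×10⁹ K⁴.
|P_net| = 0.93·5.67×10⁻⁸·1.890·3.026×10⁹.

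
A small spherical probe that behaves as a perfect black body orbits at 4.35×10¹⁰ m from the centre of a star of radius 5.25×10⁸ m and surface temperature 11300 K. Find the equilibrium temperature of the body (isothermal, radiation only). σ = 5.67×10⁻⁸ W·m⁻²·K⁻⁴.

The star's surface emits σT_*⁴; at distance d the flux is S = σT_*⁴(R_*/d)².
S = 5.67×10⁻⁸·(11300)⁴·(5.25×10⁸/4.35×10¹⁰)² = 1.347×10⁵ W/m².
For an isothermal sphere T⁴ = (1−a)S/(4σ) = 5.937×10¹¹ K⁴.

T ≈ 878 K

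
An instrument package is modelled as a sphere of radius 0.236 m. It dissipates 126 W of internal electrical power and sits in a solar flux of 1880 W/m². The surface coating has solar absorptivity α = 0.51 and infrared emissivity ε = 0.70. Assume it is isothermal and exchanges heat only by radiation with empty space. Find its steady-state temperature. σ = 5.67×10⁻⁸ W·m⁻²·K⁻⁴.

T ≈ 321 K

At steady state, absorbed solar power + internal power = radiated power.
Absorbed: α·S·A_cross = 0.51·1880·0.1750 = 167.8 W (cross-section πr²).
Total input = 167.8 + 126 = 293.8 W.
Radiated: εσ·A_surf·T⁴ with A_surf = 4πr² = 0.6999 m².
T⁴ = 293.8/(0.70·5.67×10⁻⁸·0.6999) = 1.058×10¹⁰ K⁴.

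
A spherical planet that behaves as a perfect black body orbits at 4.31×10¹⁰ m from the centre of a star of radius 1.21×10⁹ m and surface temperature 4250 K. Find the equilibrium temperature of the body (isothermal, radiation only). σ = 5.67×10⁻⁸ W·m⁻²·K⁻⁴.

The star's surface emits σT_*⁴; at distance d the flux is S = σT_*⁴(R_*/d)².
S = 5.67×10⁻⁸·(4250)⁴·(1.21×10⁹/4.31×10¹⁰)² = 14580 W/m².
For an isothermal sphere T⁴ = (1−a)S/(4σ) = 6.429×10¹⁰ K⁴.

T ≈ 504 K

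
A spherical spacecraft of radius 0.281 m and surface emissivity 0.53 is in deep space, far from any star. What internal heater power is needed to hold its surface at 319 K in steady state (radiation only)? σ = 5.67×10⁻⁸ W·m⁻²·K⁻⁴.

P ≈ 309 W

P = εσ·4πr²·T⁴.
4πr² = 0.9923 m²; T⁴ = 1.036×10¹⁰ K⁴.
P = 0.53·5.67×10⁻⁸·0.9923·1.036×10¹⁰.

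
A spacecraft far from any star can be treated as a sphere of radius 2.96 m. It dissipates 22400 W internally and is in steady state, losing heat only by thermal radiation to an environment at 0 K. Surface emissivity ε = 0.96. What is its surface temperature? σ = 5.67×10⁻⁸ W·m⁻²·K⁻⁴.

Steady state: internal power = radiated power, P = εσA T⁴.
Radiating area A = 4πr² = 110.1 m².
T⁴ = P/(εσA) = 22400/(0.96·5.67×10⁻⁸·110.1) = 3.738×10⁹ K⁴.
T = (3.738×10⁹)^(1/4).

T ≈ 247 K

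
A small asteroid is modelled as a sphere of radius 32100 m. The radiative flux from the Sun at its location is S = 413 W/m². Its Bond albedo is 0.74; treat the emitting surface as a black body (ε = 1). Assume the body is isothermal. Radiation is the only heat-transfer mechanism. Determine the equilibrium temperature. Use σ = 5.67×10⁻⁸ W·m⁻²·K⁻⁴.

At equilibrium, absorbed power = emitted power.
Absorbing cross-section = πr² = 3.237×10⁹ m²; emitting surface = 4πr² = 1.295×10¹⁰ m² (ratio 4).
(1−a)S·A_cross = εσ·A_surf·T⁴  ⇒  T⁴ = (1−a)S/(4σ).
T⁴ = 0.260·413/(4·5.67×10⁻⁸) = 4.735×10⁸ K⁴.
T = (4.735×10⁸)^(1/4).

T ≈ 148 K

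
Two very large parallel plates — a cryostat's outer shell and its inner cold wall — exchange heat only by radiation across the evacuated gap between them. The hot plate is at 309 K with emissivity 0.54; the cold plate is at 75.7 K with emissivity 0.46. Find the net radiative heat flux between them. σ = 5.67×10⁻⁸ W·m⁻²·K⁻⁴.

For two infinite grey parallel plates, q = σ(T₁⁴ − T₂⁴)/(1/ε₁ + 1/ε₂ − 1).
T₁⁴ − T₂⁴ = 9.117×10⁹ − 3.284×10⁷ = 9.084×10⁹ K⁴.
1/ε₁ + 1/ε₂ − 1 = 1.852 + 2.174 − 1 = 3.026.
q = 5.67×10⁻⁸ × 9.084×10⁹ / 3.026.

q ≈ 170 W/m²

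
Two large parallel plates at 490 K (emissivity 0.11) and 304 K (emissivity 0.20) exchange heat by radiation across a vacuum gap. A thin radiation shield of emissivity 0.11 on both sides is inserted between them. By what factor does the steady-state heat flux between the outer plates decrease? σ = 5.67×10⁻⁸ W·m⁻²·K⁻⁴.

factor ≈ 2.31

Without shield: q₀ = σΔ(T⁴)/(1/ε₁+1/ε₂−1) with denominator 13.09.
With shield the two gaps are in series; the resistances add: (1/ε₁+1/ε_s−1)+(1/ε_s+1/ε₂−1) = 17.18+13.09 = 30.27.
Heat-flux ratio q₀/q = 30.27/13.09.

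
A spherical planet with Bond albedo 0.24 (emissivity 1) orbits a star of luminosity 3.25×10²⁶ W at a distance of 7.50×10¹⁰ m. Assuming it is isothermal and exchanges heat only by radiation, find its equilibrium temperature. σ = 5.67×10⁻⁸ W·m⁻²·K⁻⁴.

T ≈ 352 K

First find the stellar flux at distance d: S = L/(4πd²) = 3.25×10²⁶/(4π·(7.50×10¹⁰)²) = 4598 W/m².
For an isothermal sphere, absorbed (1−a)S·πr² = emitted σ·4πr²·T⁴, so T⁴ = (1−a)S/(4σ).
T⁴ = 0.760·4598/(4·5.67×10⁻⁸) = 1.541×10¹⁰ K⁴.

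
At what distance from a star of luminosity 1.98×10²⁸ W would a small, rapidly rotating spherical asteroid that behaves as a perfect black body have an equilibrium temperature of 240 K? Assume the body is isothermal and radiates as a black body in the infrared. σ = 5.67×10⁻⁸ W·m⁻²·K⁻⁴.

d ≈ 1.45×10¹² m

For an isothermal black-emitting sphere, (1−a)S·πr² = σ·4πr²·T⁴ ⇒ S = 4σT⁴/(1−a).
S = 4·5.67×10⁻⁸·(240)⁴/1.00 = 752.5 W/m².
Flux falls as S = L/(4πd²), so d = √(L/(4πS)) = √(1.98×10²⁸/(4π·752.5)).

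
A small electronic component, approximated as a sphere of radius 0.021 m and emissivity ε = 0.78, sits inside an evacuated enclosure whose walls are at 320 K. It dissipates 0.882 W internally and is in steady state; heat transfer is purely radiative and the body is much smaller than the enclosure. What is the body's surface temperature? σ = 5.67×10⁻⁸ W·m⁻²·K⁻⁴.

T ≈ 344 K

For a small grey body in a large enclosure, net radiated power = εσA(T⁴ − T_w⁴).
Steady state: P = εσA(T⁴ − T_w⁴) with A = 4πr² = 0.005542 m².
T⁴ = P/(εσA) + T_w⁴ = 0.882/(0.78·5.67×10⁻⁸·0.005542) + (320)⁴
    = 3.599×10⁹ + 1.049×10¹⁰ = 1.408×10¹⁰ K⁴.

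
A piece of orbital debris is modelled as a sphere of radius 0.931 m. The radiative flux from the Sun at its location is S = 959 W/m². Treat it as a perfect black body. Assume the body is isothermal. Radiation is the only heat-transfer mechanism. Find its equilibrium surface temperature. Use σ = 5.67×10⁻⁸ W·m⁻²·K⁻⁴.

At equilibrium, absorbed power = emitted power.
Absorbing cross-section = πr² = 2.723 m²; emitting surface = 4πr² = 10.89 m² (ratio 4).
S·A_cross = εσ·A_surf·T⁴  ⇒  T⁴ = S/(4σ).
T⁴ = 1.00·959/(4·5.67×10⁻⁸) = 4.228×10⁹ K⁴.
T = (4.228×10⁹)^(1/4).

T ≈ 255 K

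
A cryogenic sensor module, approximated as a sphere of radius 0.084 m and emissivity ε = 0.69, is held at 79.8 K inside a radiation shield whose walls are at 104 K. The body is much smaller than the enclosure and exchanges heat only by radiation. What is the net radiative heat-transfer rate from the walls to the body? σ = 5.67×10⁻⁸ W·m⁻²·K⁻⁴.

For a small grey body in a large enclosure: P_net = εσA(T_body⁴ − T_wall⁴).
A = 4πr² = 0.08867 m²; T_body⁴ − T_wall⁴ = 4.055×10⁷ − 1.170×10⁸ = -7.643×10⁷ K⁴.
|P_net| = 0.69·5.67×10⁻⁸·0.08867·7.643×10⁷.

P_net ≈ 0.265 W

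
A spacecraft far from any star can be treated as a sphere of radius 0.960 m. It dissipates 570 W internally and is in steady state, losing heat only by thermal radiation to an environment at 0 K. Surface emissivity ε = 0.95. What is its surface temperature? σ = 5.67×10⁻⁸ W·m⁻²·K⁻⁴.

Steady state: internal power = radiated power, P = εσA T⁴.
Radiating area A = 4πr² = 11.58 m².
T⁴ = P/(εσA) = 570/(0.95·5.67×10⁻⁸·11.58) = 9.137×10⁸ K⁴.
T = (9.137×10⁸)^(1/4).

T ≈ 174 K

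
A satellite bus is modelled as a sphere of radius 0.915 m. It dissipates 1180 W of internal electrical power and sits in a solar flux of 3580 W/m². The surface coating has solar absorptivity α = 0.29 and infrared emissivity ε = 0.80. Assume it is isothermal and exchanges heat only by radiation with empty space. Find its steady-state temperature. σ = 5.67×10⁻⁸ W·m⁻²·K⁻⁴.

T ≈ 301 K

At steady state, absorbed solar power + internal power = radiated power.
Absorbed: α·S·A_cross = 0.29·3580·2.630 = 2731 W (cross-section πr²).
Total input = 2731 + 1180 = 3911 W.
Radiated: εσ·A_surf·T⁴ with A_surf = 4πr² = 10.52 m².
T⁴ = 3911/(0.80·5.67×10⁻⁸·10.52) = 8.195×10⁹ K⁴.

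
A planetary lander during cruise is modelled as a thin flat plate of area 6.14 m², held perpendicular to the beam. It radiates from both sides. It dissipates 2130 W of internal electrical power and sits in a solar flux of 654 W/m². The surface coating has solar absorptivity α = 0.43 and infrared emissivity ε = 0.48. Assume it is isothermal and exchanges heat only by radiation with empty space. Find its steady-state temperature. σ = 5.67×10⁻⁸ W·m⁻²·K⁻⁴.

At steady state, absorbed solar power + internal power = radiated power.
Absorbed: α·S·A_cross = 0.43·654·6.140 = 1727 W (cross-section A).
Total input = 1727 + 2130 = 3857 W.
Radiated: εσ·A_surf·T⁴ with A_surf = 2A = 12.28 m².
T⁴ = 3857/(0.48·5.67×10⁻⁸·12.28) = 1.154×10¹⁰ K⁴.

T ≈ 328 K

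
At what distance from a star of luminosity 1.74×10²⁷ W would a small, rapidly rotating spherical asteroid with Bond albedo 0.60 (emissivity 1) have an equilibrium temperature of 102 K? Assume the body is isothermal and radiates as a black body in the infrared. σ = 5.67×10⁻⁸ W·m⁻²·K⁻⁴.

d ≈ 1.50×10¹² m

For an isothermal black-emitting sphere, (1−a)S·πr² = σ·4πr²·T⁴ ⇒ S = 4σT⁴/(1−a).
S = 4·5.67×10⁻⁸·(102)⁴/0.400 = 61.37 W/m².
Flux falls as S = L/(4πd²), so d = √(L/(4πS)) = √(1.74×10²⁷/(4π·61.37)).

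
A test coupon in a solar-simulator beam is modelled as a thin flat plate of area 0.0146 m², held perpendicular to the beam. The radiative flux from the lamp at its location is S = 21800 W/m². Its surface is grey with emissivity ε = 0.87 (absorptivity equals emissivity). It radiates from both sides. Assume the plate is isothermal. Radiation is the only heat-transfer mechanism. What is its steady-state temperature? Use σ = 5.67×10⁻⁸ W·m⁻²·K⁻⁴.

At equilibrium, absorbed power = emitted power.
Absorbing cross-section = A = 0.01460 m²; emitting surface = 2A = 0.02920 m² (ratio 2).
εS·A_cross = εσ·A_surf·T⁴  ⇒  T⁴ = S/(2σ)   (ε cancels).
T⁴ = 21800/(2·5.67×10⁻⁸) = 1.922×10¹¹ K⁴.
T = (1.922×10¹¹)^(1/4).

T ≈ 662 K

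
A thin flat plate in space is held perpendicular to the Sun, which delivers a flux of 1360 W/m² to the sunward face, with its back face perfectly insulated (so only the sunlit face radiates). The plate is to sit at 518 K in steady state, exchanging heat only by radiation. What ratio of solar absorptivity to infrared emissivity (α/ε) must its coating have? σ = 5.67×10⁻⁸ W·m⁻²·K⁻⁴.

α/ε ≈ 3.00

Balance: αS·A = εσ·1A·T⁴ ⇒ α/ε = σT⁴/S.
α/ε = 5.67×10⁻⁸·(518)⁴/1360 = 5.67×10⁻⁸·7.200×10¹⁰/1360.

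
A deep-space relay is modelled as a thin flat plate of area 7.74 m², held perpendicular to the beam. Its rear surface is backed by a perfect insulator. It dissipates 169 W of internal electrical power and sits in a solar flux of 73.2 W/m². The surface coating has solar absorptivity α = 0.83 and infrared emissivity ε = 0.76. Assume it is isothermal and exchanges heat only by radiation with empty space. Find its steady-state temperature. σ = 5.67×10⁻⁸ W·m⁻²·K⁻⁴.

T ≈ 209 K

At steady state, absorbed solar power + internal power = radiated power.
Absorbed: α·S·A_cross = 0.83·73.2·7.740 = 470.3 W (cross-section A).
Total input = 470.3 + 169 = 639.3 W.
Radiated: εσ·A_surf·T⁴ with A_surf = A = 7.740 m².
T⁴ = 639.3/(0.76·5.67×10⁻⁸·7.740) = 1.917×10⁹ K⁴.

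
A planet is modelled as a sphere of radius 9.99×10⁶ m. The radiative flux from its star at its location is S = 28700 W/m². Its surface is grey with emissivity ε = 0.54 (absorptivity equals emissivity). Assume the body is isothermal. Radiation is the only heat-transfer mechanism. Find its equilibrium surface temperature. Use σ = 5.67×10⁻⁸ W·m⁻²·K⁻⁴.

At equilibrium, absorbed power = emitted power.
Absorbing cross-section = πr² = 3.135×10¹⁴ m²; emitting surface = 4πr² = 1.254×10¹⁵ m² (ratio 4).
εS·A_cross = εσ·A_surf·T⁴  ⇒  T⁴ = S/(4σ)   (ε cancels).
T⁴ = 28700/(4·5.67×10⁻⁸) = 1.265×10¹¹ K⁴.
T = (1.265×10¹¹)^(1/4).

T ≈ 596 K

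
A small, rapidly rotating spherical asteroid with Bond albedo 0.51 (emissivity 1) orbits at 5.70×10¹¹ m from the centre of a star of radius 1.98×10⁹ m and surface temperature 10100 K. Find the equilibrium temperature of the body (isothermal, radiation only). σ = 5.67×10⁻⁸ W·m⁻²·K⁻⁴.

The star's surface emits σT_*⁴; at distance d the flux is S = σT_*⁴(R_*/d)².
S = 5.67×10⁻⁸·(10100)⁴·(1.98×10⁹/5.70×10¹¹)² = 7119 W/m².
For an isothermal sphere T⁴ = (1−a)S/(4σ) = 1.538×10¹⁰ K⁴.

T ≈ 352 K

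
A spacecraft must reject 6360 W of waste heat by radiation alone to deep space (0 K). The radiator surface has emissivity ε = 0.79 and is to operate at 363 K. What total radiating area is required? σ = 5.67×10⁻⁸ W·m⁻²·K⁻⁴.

A ≈ 8.18 m²

P = εσA T⁴ ⇒ A = P/(εσT⁴).
T⁴ = 1.736×10¹⁰ K⁴.
A = 6360/(0.79 × 5.67×10⁻⁸ × 1.736×10¹⁰).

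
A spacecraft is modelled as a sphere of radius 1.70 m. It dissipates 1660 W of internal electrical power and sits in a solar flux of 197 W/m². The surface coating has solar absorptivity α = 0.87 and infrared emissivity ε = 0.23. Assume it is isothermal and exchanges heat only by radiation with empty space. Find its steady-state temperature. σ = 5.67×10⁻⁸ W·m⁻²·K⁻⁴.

At steady state, absorbed solar power + internal power = radiated power.
Absorbed: α·S·A_cross = 0.87·197·9.079 = 1556 W (cross-section πr²).
Total input = 1556 + 1660 = 3216 W.
Radiated: εσ·A_surf·T⁴ with A_surf = 4πr² = 36.32 m².
T⁴ = 3216/(0.23·5.67×10⁻⁸·36.32) = 6.791×10⁹ K⁴.

T ≈ 287 K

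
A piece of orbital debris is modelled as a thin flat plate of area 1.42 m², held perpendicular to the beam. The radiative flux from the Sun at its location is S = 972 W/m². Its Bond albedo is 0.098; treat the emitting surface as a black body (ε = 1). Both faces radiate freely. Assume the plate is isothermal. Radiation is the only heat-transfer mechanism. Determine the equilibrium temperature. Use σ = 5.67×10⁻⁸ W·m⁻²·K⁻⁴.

T ≈ 297 K

At equilibrium, absorbed power = emitted power.
Absorbing cross-section = A = 1.420 m²; emitting surface = 2A = 2.840 m² (ratio 2).
(1−a)S·A_cross = εσ·A_surf·T⁴  ⇒  T⁴ = (1−a)S/(2σ).
T⁴ = 0.902·972/(2·5.67×10⁻⁸) = 7.731×10⁹ K⁴.
T = (7.731×10⁹)^(1/4).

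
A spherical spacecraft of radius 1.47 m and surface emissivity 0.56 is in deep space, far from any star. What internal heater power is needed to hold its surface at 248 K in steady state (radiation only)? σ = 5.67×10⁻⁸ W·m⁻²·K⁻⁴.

P = εσ·4πr²·T⁴.
4πr² = 27.15 m²; T⁴ = 3.783×10⁹ K⁴.
P = 0.56·5.67×10⁻⁸·27.15·3.783×10⁹.

P ≈ 3260 W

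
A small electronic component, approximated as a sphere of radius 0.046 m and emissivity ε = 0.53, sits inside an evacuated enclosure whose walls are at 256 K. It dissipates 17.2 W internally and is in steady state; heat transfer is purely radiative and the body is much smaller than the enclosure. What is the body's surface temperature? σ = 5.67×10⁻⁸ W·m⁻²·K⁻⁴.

For a small grey body in a large enclosure, net radiated power = εσA(T⁴ − T_w⁴).
Steady state: P = εσA(T⁴ − T_w⁴) with A = 4πr² = 0.02659 m².
T⁴ = P/(εσA) + T_w⁴ = 17.2/(0.53·5.67×10⁻⁸·0.02659) + (256)⁴
    = 2.153×10¹⁰ + 4.295×10⁹ = 2.582×10¹⁰ K⁴.

T ≈ 401 K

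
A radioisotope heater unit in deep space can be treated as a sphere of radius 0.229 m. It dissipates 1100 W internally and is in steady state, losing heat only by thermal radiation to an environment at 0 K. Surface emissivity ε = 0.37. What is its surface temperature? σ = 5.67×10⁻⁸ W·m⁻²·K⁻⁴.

T ≈ 531 K

Steady state: internal power = radiated power, P = εσA T⁴.
Radiating area A = 4πr² = 0.6590 m².
T⁴ = P/(εσA) = 1100/(0.37·5.67×10⁻⁸·0.6590) = 7.957×10¹⁰ K⁴.
T = (7.957×10¹⁰)^(1/4).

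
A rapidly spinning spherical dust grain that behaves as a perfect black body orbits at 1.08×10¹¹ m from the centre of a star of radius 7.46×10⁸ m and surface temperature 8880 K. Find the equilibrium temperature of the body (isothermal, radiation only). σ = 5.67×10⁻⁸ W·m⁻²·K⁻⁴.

The star's surface emits σT_*⁴; at distance d the flux is S = σT_*⁴(R_*/d)².
S = 5.67×10⁻⁸·(8880)⁴·(7.46×10⁸/1.08×10¹¹)² = 16820 W/m².
For an isothermal sphere T⁴ = (1−a)S/(4σ) = 7.417×10¹⁰ K⁴.

T ≈ 522 K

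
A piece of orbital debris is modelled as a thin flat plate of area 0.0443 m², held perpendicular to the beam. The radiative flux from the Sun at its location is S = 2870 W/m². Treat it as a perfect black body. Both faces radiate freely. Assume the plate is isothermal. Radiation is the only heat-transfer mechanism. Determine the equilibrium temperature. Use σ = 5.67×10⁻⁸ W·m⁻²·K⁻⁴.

At equilibrium, absorbed power = emitted power.
Absorbing cross-section = A = 0.04430 m²; emitting surface = 2A = 0.08860 m² (ratio 2).
S·A_cross = εσ·A_surf·T⁴  ⇒  T⁴ = S/(2σ).
T⁴ = 1.00·2870/(2·5.67×10⁻⁸) = 2.531×10¹⁰ K⁴.
T = (2.531×10¹⁰)^(1/4).

T ≈ 399 K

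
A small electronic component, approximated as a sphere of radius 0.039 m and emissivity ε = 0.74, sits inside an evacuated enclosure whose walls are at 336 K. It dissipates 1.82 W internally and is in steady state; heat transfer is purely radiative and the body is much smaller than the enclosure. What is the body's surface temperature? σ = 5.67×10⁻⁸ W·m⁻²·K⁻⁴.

T ≈ 350 K

For a small grey body in a large enclosure, net radiated power = εσA(T⁴ − T_w⁴).
Steady state: P = εσA(T⁴ − T_w⁴) with A = 4πr² = 0.01911 m².
T⁴ = P/(εσA) + T_w⁴ = 1.82/(0.74·5.67×10⁻⁸·0.01911) + (336)⁴
    = 2.269×10⁹ + 1.275×10¹⁰ = 1.501×10¹⁰ K⁴.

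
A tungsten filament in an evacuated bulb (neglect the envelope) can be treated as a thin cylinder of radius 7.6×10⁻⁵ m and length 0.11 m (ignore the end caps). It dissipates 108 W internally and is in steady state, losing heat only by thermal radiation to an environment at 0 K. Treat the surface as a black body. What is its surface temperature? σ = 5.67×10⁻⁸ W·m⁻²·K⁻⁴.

T ≈ 2450 K

Steady state: internal power = radiated power, P = εσA T⁴.
Radiating area A = 2πrL = 5.253×10⁻⁵ m².
T⁴ = P/(εσA) = 108/(1.0·5.67×10⁻⁸·5.253×10⁻⁵) = 3.626×10¹³ K⁴.
T = (3.626×10¹³)^(1/4).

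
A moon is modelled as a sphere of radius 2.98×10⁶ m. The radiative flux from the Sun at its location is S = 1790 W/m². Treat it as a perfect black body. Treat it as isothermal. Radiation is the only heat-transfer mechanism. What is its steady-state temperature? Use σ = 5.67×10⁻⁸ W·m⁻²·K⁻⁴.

T ≈ 298 K

At equilibrium, absorbed power = emitted power.
Absorbing cross-section = πr² = 2.790×10¹³ m²; emitting surface = 4πr² = 1.116×10¹⁴ m² (ratio 4).
S·A_cross = εσ·A_surf·T⁴  ⇒  T⁴ = S/(4σ).
T⁴ = 1.00·1790/(4·5.67×10⁻⁸) = 7.892×10⁹ K⁴.
T = (7.892×10⁹)^(1/4).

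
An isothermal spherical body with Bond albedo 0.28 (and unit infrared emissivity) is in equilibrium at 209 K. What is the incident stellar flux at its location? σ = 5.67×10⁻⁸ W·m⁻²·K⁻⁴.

S ≈ 601 W/m²

(1−a)S·πr² = σ·4πr²·T⁴ ⇒ S = 4σT⁴/(1−a).
S = 4·5.67×10⁻⁸·1.908×10⁹/0.720.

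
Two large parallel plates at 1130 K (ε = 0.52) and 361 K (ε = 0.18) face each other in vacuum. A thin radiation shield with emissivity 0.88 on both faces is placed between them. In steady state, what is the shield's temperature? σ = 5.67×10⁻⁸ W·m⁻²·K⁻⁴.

In steady state the net flux on the hot side equals that on the cold side.
σ(T₁⁴−T_s⁴)/D₁ = σ(T_s⁴−T₂⁴)/D₂, with D₁ = 1/ε₁+1/ε_s−1 = 2.059, D₂ = 1/ε_s+1/ε₂−1 = 5.692.
Solve for T_s⁴: T_s⁴ = (D₂·T₁⁴ + D₁·T₂⁴)/(D₁+D₂) = 1.202×10¹² K⁴.

T_s ≈ 1050 K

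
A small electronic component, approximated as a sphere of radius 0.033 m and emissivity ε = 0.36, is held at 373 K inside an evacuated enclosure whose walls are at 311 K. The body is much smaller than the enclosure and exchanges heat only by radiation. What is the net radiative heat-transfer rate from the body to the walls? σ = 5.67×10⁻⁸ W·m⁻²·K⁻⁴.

For a small grey body in a large enclosure: P_net = εσA(T_body⁴ − T_wall⁴).
A = 4πr² = 0.01368 m²; T_body⁴ − T_wall⁴ = 1.936×10¹⁰ − 9.355×10⁹ = 1.000×10¹⁰ K⁴.
|P_net| = 0.36·5.67×10⁻⁸·0.01368·1.000×10¹⁰.

P_net ≈ 2.79 W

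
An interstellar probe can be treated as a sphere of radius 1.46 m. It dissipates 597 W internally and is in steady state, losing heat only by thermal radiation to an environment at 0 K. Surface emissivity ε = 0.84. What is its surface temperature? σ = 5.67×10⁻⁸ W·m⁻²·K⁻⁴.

Steady state: internal power = radiated power, P = εσA T⁴.
Radiating area A = 4πr² = 26.79 m².
T⁴ = P/(εσA) = 597/(0.84·5.67×10⁻⁸·26.79) = 4.679×10⁸ K⁴.
T = (4.679×10⁸)^(1/4).

T ≈ 147 K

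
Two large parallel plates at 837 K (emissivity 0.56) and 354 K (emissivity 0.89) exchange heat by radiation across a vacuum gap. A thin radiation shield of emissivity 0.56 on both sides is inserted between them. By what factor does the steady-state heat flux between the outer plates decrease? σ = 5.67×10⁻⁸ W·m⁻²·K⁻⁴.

Without shield: q₀ = σΔ(T⁴)/(1/ε₁+1/ε₂−1) with denominator 1.909.
With shield the two gaps are in series; the resistances add: (1/ε₁+1/ε_s−1)+(1/ε_s+1/ε₂−1) = 2.571+1.909 = 4.481.
Heat-flux ratio q₀/q = 4.481/1.909.

factor ≈ 2.35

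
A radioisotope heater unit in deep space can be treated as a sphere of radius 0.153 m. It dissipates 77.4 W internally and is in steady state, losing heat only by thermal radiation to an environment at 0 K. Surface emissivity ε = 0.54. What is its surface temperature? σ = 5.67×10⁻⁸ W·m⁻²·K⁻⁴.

Steady state: internal power = radiated power, P = εσA T⁴.
Radiating area A = 4πr² = 0.2942 m².
T⁴ = P/(εσA) = 77.4/(0.54·5.67×10⁻⁸·0.2942) = 8.594×10⁹ K⁴.
T = (8.594×10⁹)^(1/4).

T ≈ 304 K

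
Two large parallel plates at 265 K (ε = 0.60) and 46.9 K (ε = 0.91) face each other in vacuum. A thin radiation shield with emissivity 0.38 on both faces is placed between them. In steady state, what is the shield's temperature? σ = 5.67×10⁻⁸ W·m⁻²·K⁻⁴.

In steady state the net flux on the hot side equals that on the cold side.
σ(T₁⁴−T_s⁴)/D₁ = σ(T_s⁴−T₂⁴)/D₂, with D₁ = 1/ε₁+1/ε_s−1 = 3.298, D₂ = 1/ε_s+1/ε₂−1 = 2.730.
Solve for T_s⁴: T_s⁴ = (D₂·T₁⁴ + D₁·T₂⁴)/(D₁+D₂) = 2.236×10⁹ K⁴.

T_s ≈ 217 K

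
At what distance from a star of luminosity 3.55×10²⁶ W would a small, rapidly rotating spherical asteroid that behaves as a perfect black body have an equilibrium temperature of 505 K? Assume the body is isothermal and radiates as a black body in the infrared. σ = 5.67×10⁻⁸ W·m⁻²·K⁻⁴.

d ≈ 4.38×10¹⁰ m

For an isothermal black-emitting sphere, (1−a)S·πr² = σ·4πr²·T⁴ ⇒ S = 4σT⁴/(1−a).
S = 4·5.67×10⁻⁸·(505)⁴/1.00 = 14750 W/m².
Flux falls as S = L/(4πd²), so d = √(L/(4πS)) = √(3.55×10²⁶/(4π·14750)).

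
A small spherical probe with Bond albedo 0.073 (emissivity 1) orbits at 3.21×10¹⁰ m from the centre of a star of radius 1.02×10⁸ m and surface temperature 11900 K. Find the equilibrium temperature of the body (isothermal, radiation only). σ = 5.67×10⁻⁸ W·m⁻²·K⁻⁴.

The star's surface emits σT_*⁴; at distance d the flux is S = σT_*⁴(R_*/d)².
S = 5.67×10⁻⁸·(11900)⁴·(1.02×10⁸/3.21×10¹⁰)² = 11480 W/m².
For an isothermal sphere T⁴ = (1−a)S/(4σ) = 4.692×10¹⁰ K⁴.

T ≈ 465 K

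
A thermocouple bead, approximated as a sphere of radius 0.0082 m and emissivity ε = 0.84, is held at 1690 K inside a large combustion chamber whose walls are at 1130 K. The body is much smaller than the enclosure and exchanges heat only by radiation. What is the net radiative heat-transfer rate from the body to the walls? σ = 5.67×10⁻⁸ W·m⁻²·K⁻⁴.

For a small grey body in a large enclosure: P_net = εσA(T_body⁴ − T_wall⁴).
A = 4πr² = 8.450×10⁻⁴ m²; T_body⁴ − T_wall⁴ = 8.157×10¹² − 1.630×10¹² = 6.527×10¹² K⁴.
|P_net| = 0.84·5.67×10⁻⁸·8.450×10⁻⁴·6.527×10¹².

P_net ≈ 263 W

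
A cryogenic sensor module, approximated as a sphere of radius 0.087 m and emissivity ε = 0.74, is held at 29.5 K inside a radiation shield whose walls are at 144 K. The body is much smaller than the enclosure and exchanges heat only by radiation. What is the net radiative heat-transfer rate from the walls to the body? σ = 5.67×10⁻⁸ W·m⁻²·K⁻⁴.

P_net ≈ 1.71 W

For a small grey body in a large enclosure: P_net = εσA(T_body⁴ − T_wall⁴).
A = 4πr² = 0.09511 m²; T_body⁴ − T_wall⁴ = 7.573×10⁵ − 4.300×10⁸ = -4.292×10⁸ K⁴.
|P_net| = 0.74·5.67×10⁻⁸·0.09511·4.292×10⁸.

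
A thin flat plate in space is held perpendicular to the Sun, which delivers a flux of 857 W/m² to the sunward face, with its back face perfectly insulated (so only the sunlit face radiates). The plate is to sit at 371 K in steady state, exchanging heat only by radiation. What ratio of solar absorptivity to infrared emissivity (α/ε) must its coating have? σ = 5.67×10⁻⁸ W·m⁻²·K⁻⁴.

α/ε ≈ 1.25

Balance: αS·A = εσ·1A·T⁴ ⇒ α/ε = σT⁴/S.
α/ε = 5.67×10⁻⁸·(371)⁴/857 = 5.67×10⁻⁸·1.895×10¹⁰/857.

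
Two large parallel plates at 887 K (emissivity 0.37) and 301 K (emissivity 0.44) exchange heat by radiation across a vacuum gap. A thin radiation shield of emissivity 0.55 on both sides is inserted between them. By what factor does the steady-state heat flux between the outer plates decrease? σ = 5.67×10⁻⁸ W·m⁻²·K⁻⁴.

factor ≈ 1.66

Without shield: q₀ = σΔ(T⁴)/(1/ε₁+1/ε₂−1) with denominator 3.975.
With shield the two gaps are in series; the resistances add: (1/ε₁+1/ε_s−1)+(1/ε_s+1/ε₂−1) = 3.521+3.091 = 6.612.
Heat-flux ratio q₀/q = 6.612/3.975.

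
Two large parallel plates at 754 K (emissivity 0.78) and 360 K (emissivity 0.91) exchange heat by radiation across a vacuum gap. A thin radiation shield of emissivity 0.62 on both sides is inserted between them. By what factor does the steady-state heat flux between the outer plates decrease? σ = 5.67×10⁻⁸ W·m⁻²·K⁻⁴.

Without shield: q₀ = σΔ(T⁴)/(1/ε₁+1/ε₂−1) with denominator 1.381.
With shield the two gaps are in series; the resistances add: (1/ε₁+1/ε_s−1)+(1/ε_s+1/ε₂−1) = 1.895+1.712 = 3.607.
Heat-flux ratio q₀/q = 3.607/1.381.

factor ≈ 2.61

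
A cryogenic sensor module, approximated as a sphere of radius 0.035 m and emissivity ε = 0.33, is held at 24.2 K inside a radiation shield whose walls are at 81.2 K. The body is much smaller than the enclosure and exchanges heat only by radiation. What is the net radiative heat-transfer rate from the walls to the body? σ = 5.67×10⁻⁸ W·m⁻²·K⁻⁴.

P_net ≈ 0.0124 W

For a small grey body in a large enclosure: P_net = εσA(T_body⁴ − T_wall⁴).
A = 4πr² = 0.01539 m²; T_body⁴ − T_wall⁴ = 3.430×10⁵ − 4.347×10⁷ = -4.313×10⁷ K⁴.
|P_net| = 0.33·5.67×10⁻⁸·0.01539·4.313×10⁷.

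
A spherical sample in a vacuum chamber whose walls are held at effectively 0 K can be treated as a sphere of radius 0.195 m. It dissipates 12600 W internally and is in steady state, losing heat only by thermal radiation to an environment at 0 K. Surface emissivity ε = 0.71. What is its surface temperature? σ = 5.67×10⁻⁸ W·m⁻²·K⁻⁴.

Steady state: internal power = radiated power, P = εσA T⁴.
Radiating area A = 4πr² = 0.4778 m².
T⁴ = P/(εσA) = 12600/(0.71·5.67×10⁻⁸·0.4778) = 6.550×10¹¹ K⁴.
T = (6.550×10¹¹)^(1/4).

T ≈ 900 K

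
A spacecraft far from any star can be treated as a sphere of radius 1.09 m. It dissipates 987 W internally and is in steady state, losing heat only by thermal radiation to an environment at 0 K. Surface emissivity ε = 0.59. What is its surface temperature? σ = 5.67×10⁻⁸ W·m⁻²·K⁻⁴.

Steady state: internal power = radiated power, P = εσA T⁴.
Radiating area A = 4πr² = 14.93 m².
T⁴ = P/(εσA) = 987/(0.59·5.67×10⁻⁸·14.93) = 1.976×10⁹ K⁴.
T = (1.976×10⁹)^(1/4).

T ≈ 211 K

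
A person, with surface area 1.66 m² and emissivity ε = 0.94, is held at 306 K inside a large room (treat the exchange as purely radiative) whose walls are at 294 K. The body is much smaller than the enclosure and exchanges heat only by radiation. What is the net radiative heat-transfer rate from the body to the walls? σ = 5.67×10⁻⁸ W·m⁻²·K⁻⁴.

For a small grey body in a large enclosure: P_net = εσA(T_body⁴ − T_wall⁴).
A = 1.66 m²; T_body⁴ − T_wall⁴ = 8.768×10⁹ − 7.471×10⁹ = 1.297×10⁹ K⁴.
|P_net| = 0.94·5.67×10⁻⁸·1.660·1.297×10⁹.

P_net ≈ 115 W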